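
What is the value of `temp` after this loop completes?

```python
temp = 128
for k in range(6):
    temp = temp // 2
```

Halve 6 times: 128 // 2^6 = 2
`temp` takes the values: 128 → 64 → 32 → 16 → 8 → 4 → 2

Answer: 2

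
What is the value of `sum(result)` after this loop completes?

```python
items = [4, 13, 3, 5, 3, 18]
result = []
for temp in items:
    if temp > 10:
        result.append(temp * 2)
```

Sum of doubled values > 10
`result` takes the values: [] → [26] → [26, 36]
So `sum(result)` = 62

Answer: 62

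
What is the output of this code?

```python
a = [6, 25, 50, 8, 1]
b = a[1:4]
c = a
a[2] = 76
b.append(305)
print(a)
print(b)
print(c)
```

Key concept: slice vs alias.
Step by step:
`a = [6, 25, 50, 8, 1]` → a = [6, 25, 50, 8, 1]
`b = a[1:4]` → b = [25, 50, 8]
`c = a` → c = [6, 25, 50, 8, 1] (same object as a)
`a[2] = 76` → a = [6, 25, 76, 8, 1] (same object as c); c = [6, 25, 76, 8, 1] (same object as a)
`b.append(305)` → b = [25, 50, 8, 305]
`print(a)` → prints [6, 25, 76, 8, 1]
`print(b)` → prints [25, 50, 8, 305]
`print(c)` → prints [6, 25, 76, 8, 1]

Answer:
[6, 25, 76, 8, 1]
[25, 50, 8, 305]
[6, 25, 76, 8, 1]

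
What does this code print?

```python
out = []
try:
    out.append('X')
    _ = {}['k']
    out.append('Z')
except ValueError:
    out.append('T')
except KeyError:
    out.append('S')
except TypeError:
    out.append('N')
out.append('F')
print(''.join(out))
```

Execution trace: 'X' (try body) → 'S' (except KeyError) → 'F' (after the try/except). Output: XSF

Answer: XSF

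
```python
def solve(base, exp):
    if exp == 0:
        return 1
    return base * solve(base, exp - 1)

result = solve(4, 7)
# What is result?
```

solve(4, 7) = 4 * 4 * 4 * 4 * 4 * 4 * 4 = 16384

Answer: 16384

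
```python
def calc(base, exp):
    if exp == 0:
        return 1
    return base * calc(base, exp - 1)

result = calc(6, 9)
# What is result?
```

calc(6, 9) = 6 * 6 * 6 * 6 * 6 * 6 * 6 * 6 * 6 = 10077696

Answer: 10077696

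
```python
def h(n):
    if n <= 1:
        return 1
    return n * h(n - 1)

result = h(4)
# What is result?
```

h(4) = 4 * 3 * 2 * 1 = 24

Answer: 24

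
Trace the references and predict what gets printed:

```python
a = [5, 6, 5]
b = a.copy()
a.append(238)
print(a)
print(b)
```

Key concept: list.copy() creates independent copy.
Step by step:
`a = [5, 6, 5]` → a = [5, 6, 5]
`b = a.copy()` → b = [5, 6, 5]
`a.append(238)` → a = [5, 6, 5, 238]
`print(a)` → prints [5, 6, 5, 238]
`print(b)` → prints [5, 6, 5]

Answer:
[5, 6, 5, 238]
[5, 6, 5]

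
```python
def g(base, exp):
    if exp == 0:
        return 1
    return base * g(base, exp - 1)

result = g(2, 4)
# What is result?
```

g(2, 4) = 2 * 2 * 2 * 2 = 16

Answer: 16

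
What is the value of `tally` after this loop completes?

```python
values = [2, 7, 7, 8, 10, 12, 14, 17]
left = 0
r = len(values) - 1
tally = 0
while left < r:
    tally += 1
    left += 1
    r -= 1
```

Iterations until pointers meet (list length 8)
`tally` takes the values: 0 → 1 → 2 → 3 → 4

Answer: 4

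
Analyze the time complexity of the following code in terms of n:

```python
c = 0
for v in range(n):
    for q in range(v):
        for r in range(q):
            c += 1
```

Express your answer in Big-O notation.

Each loop level contributes: n × n × n. Multiplying the contributions gives O(n^3).

Answer: O(n^3)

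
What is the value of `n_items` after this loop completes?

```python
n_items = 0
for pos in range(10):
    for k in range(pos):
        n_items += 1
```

Triangle number: 0+1+2+...+9
`n_items` takes the values: 0 → 1 → 2 → 3 → 4 → 5 → 6 → 7 → 8 → 9 → 10 → 11 → 12 → 13 → 14 → 15 → 16 → 17 → 18 → 19 → 20 → 21 → 22 → 23 → 24 → 25 → 26 → 27 → 28 → 29 → … → 41 → 42 → 43 → 44 → 45

Answer: 45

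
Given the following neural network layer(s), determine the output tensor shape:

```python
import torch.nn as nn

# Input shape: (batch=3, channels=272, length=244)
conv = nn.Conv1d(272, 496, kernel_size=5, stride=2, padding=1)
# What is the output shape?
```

Input: (3, 272, 244) -> Output: (3, 496, 121)

Answer: (3, 496, 121)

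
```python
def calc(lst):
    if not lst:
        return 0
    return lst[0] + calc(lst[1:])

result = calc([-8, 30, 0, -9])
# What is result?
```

(-8) + 30 + 0 + (-9) + 0 = 13

Answer: 13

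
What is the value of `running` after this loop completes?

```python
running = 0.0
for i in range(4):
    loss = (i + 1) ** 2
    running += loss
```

Sum of squared losses 1² + 2² + ... + 4²
`running` takes the values: 0.0 → 1.0 → 5.0 → 14.0 → 30.0

Answer: 30.0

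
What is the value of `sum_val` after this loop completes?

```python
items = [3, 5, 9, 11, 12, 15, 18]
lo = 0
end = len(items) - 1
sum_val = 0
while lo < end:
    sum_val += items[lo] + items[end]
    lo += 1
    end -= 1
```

Sum of pairs from ends
`sum_val` takes the values: 0 → 21 → 41 → 62

Answer: 62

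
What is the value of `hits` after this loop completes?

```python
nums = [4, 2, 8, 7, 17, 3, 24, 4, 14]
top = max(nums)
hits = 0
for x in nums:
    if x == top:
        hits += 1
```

Count of max value 24 in [4, 2, 8, 7, 17, 3, 24, 4, 14]
`hits` takes the values: 0 → 1

Answer: 1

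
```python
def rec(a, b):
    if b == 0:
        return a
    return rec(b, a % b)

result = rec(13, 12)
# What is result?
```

rec(13, 12) -> rec(12, 1) -> rec(1, 0) -> 1

Answer: 1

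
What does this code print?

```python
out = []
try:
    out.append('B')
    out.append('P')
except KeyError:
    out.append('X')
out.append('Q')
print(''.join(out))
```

Execution trace: 'B' (try body) → 'P' (try body, no exception) → 'Q' (after the try/except). Output: BPQ

Answer: BPQ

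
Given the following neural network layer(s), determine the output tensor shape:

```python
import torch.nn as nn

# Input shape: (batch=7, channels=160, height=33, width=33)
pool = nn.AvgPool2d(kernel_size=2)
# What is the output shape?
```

Input: (7, 160, 33, 33) -> Output: (7, 160, 16, 16)

Answer: (7, 160, 16, 16)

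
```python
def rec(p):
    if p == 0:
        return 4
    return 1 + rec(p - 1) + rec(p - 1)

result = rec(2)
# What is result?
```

rec(p) = 1 + 2·rec(p-1), rec(0)=4. Closed form: (4+1)·2^2 - 1 = 19.

Answer: 19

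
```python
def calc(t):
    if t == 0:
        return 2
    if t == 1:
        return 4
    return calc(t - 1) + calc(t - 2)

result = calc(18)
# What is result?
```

Build up from base cases: calc(0)=2, calc(1)=4, calc(2)=6, calc(3)=10, calc(4)=16, calc(5)=26, calc(6)=42, ..., calc(18)=13530

Answer: 13530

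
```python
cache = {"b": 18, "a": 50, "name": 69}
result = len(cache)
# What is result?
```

Trace:
`cache = {"b": 18, "a": 50, "name": 69}` → cache = {'b': 18, 'a': 50, 'name': 69}
`result = len(cache)` → result = 3
So result = 3

Answer: 3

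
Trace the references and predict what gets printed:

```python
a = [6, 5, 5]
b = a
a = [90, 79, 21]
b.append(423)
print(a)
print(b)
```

Key concept: rebinding vs mutation: a is rebound to a new list, b still points at the original.
Step by step:
`a = [6, 5, 5]` → a = [6, 5, 5]
`b = a` → b = [6, 5, 5] (same object as a)
`a = [90, 79, 21]` → a = [90, 79, 21]
`b.append(423)` → b = [6, 5, 5, 423]
`print(a)` → prints [90, 79, 21]
`print(b)` → prints [6, 5, 5, 423]

Answer:
[90, 79, 21]
[6, 5, 5, 423]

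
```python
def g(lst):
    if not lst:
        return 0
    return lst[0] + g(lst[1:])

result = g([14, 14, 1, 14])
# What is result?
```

14 + 14 + 1 + 14 + 0 = 43

Answer: 43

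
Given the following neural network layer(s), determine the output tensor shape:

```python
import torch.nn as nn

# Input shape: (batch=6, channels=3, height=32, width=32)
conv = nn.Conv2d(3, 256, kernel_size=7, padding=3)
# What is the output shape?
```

Input: (6, 3, 32, 32) -> Output: (6, 256, 32, 32)

Answer: (6, 256, 32, 32)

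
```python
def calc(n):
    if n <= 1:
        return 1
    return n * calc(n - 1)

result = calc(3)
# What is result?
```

calc(3) = 3 * 2 * 1 = 6

Answer: 6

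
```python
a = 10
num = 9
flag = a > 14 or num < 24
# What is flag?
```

Trace:
`a = 10` → a = 10
`num = 9` → num = 9
`flag = a > 14 or num < 24` → flag = True
So flag = True

Answer: True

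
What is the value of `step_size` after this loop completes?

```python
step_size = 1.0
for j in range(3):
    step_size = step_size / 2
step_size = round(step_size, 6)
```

Halving LR 3 times: 1 / 2^3
`step_size` takes the values: 1.0 → 0.5 → 0.25 → 0.125

Answer: 0.125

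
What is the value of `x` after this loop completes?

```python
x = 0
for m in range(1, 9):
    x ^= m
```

XOR of 1 to 8
`x` takes the values: 0 → 1 → 3 → 0 → 4 → 1 → 7 → 0 → 8

Answer: 8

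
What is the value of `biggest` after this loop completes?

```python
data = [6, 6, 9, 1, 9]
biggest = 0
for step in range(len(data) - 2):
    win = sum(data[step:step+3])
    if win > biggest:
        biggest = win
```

Max sum of 3-element window in [6, 6, 9, 1, 9]
`biggest` takes the values: 0 → 21

Answer: 21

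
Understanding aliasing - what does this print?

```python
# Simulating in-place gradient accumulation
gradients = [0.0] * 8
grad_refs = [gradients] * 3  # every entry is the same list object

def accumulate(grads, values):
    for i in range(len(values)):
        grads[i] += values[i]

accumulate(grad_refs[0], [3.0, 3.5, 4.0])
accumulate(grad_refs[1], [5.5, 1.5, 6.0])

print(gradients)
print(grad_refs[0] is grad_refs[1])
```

Key concept: gradient accumulation aliasing.
Step by step:
`gradients = [0.0] * 8` → gradients = [0.0, 0.0, 0.0, 0.0, 0.0, 0.0, 0.0, 0.0]
`grad_refs = [gradients] * 3` → grad_refs = [[0.0, 0.0, 0.0, 0.0, 0.0, 0.0, 0.0, 0.0], [0.0, 0.0, 0.0, 0.0, 0.0, 0.0, 0.0, 0.0], [0.0, 0.0, 0.0, 0.0, 0.0, 0.0, 0.0, 0.0]]
`accumulate(grad_refs[0], [3.0, 3.5, 4.0])` → gradients = [3.0, 3.5, 4.0, 0.0, 0.0, 0.0, 0.0, 0.0]; grad_refs = [[3.0, 3.5, 4.0, 0.0, 0.0, 0.0, 0.0, 0.0], [3.0, 3.5, 4.0, 0.0, 0.0, 0.0, 0.0, 0.0], [3.0, 3.5, 4.0, 0.0, 0.0, 0.0, 0.0, 0.0]]
`accumulate(grad_refs[1], [5.5, 1.5, 6.0])` → gradients = [8.5, 5.0, 10.0, 0.0, 0.0, 0.0, 0.0, 0.0]; grad_refs = [[8.5, 5.0, 10.0, 0.0, 0.0, 0.0, 0.0, 0.0], [8.5, 5.0, 10.0, 0.0, 0.0, 0.0, 0.0, 0.0], [8.5, 5.0, 10.0, 0.0, 0.0, 0.0, 0.0, 0.0]]
`print(gradients)` → prints [8.5, 5.0, 10.0, 0.0, 0.0, 0.0, 0.0, 0.0]
`print(grad_refs[0] is grad_refs[1])` → prints True

Answer:
[8.5, 5.0, 10.0, 0.0, 0.0, 0.0, 0.0, 0.0]
True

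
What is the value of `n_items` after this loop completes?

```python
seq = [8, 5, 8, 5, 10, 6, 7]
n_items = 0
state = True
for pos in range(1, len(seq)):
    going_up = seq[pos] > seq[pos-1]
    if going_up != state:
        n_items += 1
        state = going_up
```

Count direction changes in [8, 5, 8, 5, 10, 6, 7]
`n_items` takes the values: 0 → 1 → 2 → 3 → 4 → 5 → 6

Answer: 6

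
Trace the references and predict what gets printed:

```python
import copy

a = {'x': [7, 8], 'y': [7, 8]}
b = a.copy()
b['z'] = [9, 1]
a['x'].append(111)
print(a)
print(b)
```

Key concept: shallow copy of dict with mutable values.
Step by step:
`a = {'x': [7, 8], 'y': [7, 8]}` → a = {'x': [7, 8], 'y': [7, 8]}
`b = a.copy()` → b = {'x': [7, 8], 'y': [7, 8]}
`b['z'] = [9, 1]` → b = {'x': [7, 8], 'y': [7, 8], 'z': [9, 1]}
`a['x'].append(111)` → a = {'x': [7, 8, 111], 'y': [7, 8]}; b = {'x': [7, 8, 111], 'y': [7, 8], 'z': [9, 1]}
`print(a)` → prints {'x': [7, 8, 111], 'y': [7, 8]}
`print(b)` → prints {'x': [7, 8, 111], 'y': [7, 8], 'z': [9, 1]}

Answer:
{'x': [7, 8, 111], 'y': [7, 8]}
{'x': [7, 8, 111], 'y': [7, 8], 'z': [9, 1]}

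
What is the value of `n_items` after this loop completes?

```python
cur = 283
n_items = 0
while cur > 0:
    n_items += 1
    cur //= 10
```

Count digits by repeated division by 10
`n_items` takes the values: 0 → 1 → 2 → 3

Answer: 3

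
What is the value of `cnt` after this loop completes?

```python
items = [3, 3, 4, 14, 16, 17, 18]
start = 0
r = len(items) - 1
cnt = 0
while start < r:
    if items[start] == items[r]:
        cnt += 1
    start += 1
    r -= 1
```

Count matching pairs from ends
`cnt` takes the values: 0

Answer: 0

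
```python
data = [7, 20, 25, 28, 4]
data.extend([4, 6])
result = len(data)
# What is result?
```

Trace:
`data = [7, 20, 25, 28, 4]` → data = [7, 20, 25, 28, 4]
`data.extend([4, 6])` → data = [7, 20, 25, 28, 4, 4, 6]
`result = len(data)` → result = 7
So result = 7

Answer: 7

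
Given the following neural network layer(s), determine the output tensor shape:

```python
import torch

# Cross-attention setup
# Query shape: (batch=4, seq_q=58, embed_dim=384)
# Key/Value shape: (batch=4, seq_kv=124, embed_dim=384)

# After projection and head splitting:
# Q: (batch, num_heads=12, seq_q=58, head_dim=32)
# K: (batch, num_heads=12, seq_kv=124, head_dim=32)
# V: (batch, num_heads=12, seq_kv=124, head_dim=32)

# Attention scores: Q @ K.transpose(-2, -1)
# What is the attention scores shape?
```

Input: (4, 58, 384) -> Output: (4, 12, 58, 124)

Answer: (4, 12, 58, 124)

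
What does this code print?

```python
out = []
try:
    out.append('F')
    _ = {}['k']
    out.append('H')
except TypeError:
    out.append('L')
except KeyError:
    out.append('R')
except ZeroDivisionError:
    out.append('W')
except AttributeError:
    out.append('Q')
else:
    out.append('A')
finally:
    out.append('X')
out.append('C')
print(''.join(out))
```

Execution trace: 'F' (try body) → 'R' (except KeyError) → 'X' (finally) → 'C' (after the try/except). Output: FRXC

Answer: FRXC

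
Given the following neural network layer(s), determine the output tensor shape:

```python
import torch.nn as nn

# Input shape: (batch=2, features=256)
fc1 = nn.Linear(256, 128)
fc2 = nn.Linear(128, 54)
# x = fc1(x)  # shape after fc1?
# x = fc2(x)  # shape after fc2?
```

Input: (2, 256) -> after fc1: (2, 128) -> Output: (2, 54)

Answer: (2, 54)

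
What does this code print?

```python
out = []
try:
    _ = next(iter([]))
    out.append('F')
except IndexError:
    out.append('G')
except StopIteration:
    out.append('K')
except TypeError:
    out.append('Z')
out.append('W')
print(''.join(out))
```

Execution trace: 'K' (except StopIteration) → 'W' (after the try/except). Output: KW

Answer: KW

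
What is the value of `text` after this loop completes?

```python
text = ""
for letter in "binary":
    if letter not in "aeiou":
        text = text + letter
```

Remove vowels from 'binary'
`text` takes the values: "" → "b" → "bn" → "bnr" → "bnry"

Answer: "bnry"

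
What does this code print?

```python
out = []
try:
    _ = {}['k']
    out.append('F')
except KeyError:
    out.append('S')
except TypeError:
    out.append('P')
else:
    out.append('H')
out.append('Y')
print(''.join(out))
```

Execution trace: 'S' (except KeyError) → 'Y' (after the try/except). Output: SY

Answer: SY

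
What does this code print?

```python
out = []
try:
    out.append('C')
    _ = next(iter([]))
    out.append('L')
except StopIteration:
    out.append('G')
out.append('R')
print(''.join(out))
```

Execution trace: 'C' (try body) → 'G' (except StopIteration) → 'R' (after the try/except). Output: CGR

Answer: CGR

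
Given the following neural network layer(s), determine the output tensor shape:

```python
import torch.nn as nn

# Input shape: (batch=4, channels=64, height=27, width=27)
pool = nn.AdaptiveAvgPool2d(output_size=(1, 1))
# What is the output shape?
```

Input: (4, 64, 27, 27) -> Output: (4, 64, 1, 1)

Answer: (4, 64, 1, 1)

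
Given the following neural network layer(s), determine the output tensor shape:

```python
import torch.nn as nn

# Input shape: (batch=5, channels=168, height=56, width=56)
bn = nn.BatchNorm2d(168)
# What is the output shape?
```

Input: (5, 168, 56, 56) -> Output: (5, 168, 56, 56)

Answer: (5, 168, 56, 56)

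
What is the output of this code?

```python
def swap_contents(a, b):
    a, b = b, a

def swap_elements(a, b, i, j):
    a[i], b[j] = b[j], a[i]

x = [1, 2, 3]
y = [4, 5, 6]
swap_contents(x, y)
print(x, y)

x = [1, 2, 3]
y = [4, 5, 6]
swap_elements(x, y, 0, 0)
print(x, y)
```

Key concept: parameter rebinding vs mutation.
Step by step:
`x = [1, 2, 3]` → x = [1, 2, 3]
`y = [4, 5, 6]` → y = [4, 5, 6]
`swap_contents(x, y)` → no visible change to tracked variables
`print(x, y)` → prints [1, 2, 3] [4, 5, 6]
`x = [1, 2, 3]` → x = [1, 2, 3]
`y = [4, 5, 6]` → y = [4, 5, 6]
`swap_elements(x, y, 0, 0)` → x = [4, 2, 3]; y = [1, 5, 6]
`print(x, y)` → prints [4, 2, 3] [1, 5, 6]

Answer:
[1, 2, 3] [4, 5, 6]
[4, 2, 3] [1, 5, 6]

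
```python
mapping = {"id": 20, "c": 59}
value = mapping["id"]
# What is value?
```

Trace:
`mapping = {"id": 20, "c": 59}` → mapping = {'id': 20, 'c': 59}
`value = mapping["id"]` → value = 20
So value = 20

Answer: 20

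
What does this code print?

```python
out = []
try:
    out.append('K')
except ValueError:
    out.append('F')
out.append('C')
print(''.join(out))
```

Execution trace: 'K' (try body, no exception) → 'C' (after the try/except). Output: KC

Answer: KC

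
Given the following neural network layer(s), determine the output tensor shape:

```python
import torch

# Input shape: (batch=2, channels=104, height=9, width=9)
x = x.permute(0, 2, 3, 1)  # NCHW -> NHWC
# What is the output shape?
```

Input: (2, 104, 9, 9) -> Output: (2, 9, 9, 104)

Answer: (2, 9, 9, 104)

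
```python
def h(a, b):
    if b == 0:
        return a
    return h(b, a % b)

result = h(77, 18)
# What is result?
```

h(77, 18) -> h(18, 5) -> h(5, 3) -> h(3, 2) -> h(2, 1) -> h(1, 0) -> 1

Answer: 1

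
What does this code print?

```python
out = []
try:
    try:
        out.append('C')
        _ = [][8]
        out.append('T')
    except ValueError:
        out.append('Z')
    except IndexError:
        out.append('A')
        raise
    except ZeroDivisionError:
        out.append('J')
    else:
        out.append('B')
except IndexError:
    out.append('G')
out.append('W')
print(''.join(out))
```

Execution trace: 'C' (inner try body) → 'A' (inner except IndexError) → 'G' (outer except IndexError) → 'W' (after the try/except). Output: CAGW

Answer: CAGW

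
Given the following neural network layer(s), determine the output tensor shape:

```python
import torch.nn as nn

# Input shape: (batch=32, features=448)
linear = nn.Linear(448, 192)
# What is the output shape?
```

Input: (32, 448) -> Output: (32, 192)

Answer: (32, 192)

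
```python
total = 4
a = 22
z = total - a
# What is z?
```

Trace:
`total = 4` → total = 4
`a = 22` → a = 22
`z = total - a` → z = -18
So z = -18

Answer: -18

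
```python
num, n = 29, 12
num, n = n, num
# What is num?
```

Trace:
`num, n = 29, 12` → num = 29; n = 12
`num, n = n, num` → num = 12; n = 29
So num = 12

Answer: 12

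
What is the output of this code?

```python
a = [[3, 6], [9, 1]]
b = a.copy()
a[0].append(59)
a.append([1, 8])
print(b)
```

Key concept: shallow copy with nested lists.
Step by step:
`a = [[3, 6], [9, 1]]` → a = [[3, 6], [9, 1]]
`b = a.copy()` → b = [[3, 6], [9, 1]]
`a[0].append(59)` → a = [[3, 6, 59], [9, 1]]; b = [[3, 6, 59], [9, 1]]
`a.append([1, 8])` → a = [[3, 6, 59], [9, 1], [1, 8]]
`print(b)` → prints [[3, 6, 59], [9, 1]]

Answer: [[3, 6, 59], [9, 1]]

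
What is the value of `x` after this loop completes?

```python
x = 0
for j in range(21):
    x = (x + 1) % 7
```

Increment mod 7, 21 times = 0
`x` takes the values: 0 → 1 → 2 → 3 → 4 → 5 → 6 → 0 → 1 → 2 → 3 → 4 → 5 → 6 → 0 → 1 → 2 → 3 → 4 → 5 → 6 → 0

Answer: 0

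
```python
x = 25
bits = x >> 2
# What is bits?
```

Trace:
`x = 25` → x = 25
`bits = x >> 2` → bits = 6
So bits = 6

Answer: 6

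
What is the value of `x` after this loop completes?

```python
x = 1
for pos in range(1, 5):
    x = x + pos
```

Start at 1, add 1 through 4
`x` takes the values: 1 → 2 → 4 → 7 → 11

Answer: 11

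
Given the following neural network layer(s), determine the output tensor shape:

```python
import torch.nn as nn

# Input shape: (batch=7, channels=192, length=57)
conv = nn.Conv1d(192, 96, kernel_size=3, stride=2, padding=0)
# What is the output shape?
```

Input: (7, 192, 57) -> Output: (7, 96, 28)

Answer: (7, 96, 28)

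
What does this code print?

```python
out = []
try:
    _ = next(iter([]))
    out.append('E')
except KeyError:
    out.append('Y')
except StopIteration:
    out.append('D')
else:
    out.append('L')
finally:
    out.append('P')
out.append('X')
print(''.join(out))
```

Execution trace: 'D' (except StopIteration) → 'P' (finally) → 'X' (after the try/except). Output: DPX

Answer: DPX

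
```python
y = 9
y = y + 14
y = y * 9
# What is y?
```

Trace:
`y = 9` → y = 9
`y = y + 14` → y = 23
`y = y * 9` → y = 207
So y = 207

Answer: 207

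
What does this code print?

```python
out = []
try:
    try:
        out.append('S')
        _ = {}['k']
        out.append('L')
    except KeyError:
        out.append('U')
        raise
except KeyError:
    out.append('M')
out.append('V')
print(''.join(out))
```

Execution trace: 'S' (inner try body) → 'U' (inner except KeyError) → 'M' (outer except KeyError) → 'V' (after the try/except). Output: SUMV

Answer: SUMV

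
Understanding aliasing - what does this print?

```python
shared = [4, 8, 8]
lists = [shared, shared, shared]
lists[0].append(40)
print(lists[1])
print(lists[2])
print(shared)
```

Key concept: list of same reference.
Step by step:
`shared = [4, 8, 8]` → shared = [4, 8, 8]
`lists = [shared, shared, shared]` → lists = [[4, 8, 8], [4, 8, 8], [4, 8, 8]]
`lists[0].append(40)` → shared = [4, 8, 8, 40]; lists = [[4, 8, 8, 40], [4, 8, 8, 40], [4, 8, 8, 40]]
`print(lists[1])` → prints [4, 8, 8, 40]
`print(lists[2])` → prints [4, 8, 8, 40]
`print(shared)` → prints [4, 8, 8, 40]

Answer:
[4, 8, 8, 40]
[4, 8, 8, 40]
[4, 8, 8, 40]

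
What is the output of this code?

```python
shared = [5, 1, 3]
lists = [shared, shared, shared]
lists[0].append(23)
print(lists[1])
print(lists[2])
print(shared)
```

Key concept: list of same reference.
Step by step:
`shared = [5, 1, 3]` → shared = [5, 1, 3]
`lists = [shared, shared, shared]` → lists = [[5, 1, 3], [5, 1, 3], [5, 1, 3]]
`lists[0].append(23)` → shared = [5, 1, 3, 23]; lists = [[5, 1, 3, 23], [5, 1, 3, 23], [5, 1, 3, 23]]
`print(lists[1])` → prints [5, 1, 3, 23]
`print(lists[2])` → prints [5, 1, 3, 23]
`print(shared)` → prints [5, 1, 3, 23]

Answer:
[5, 1, 3, 23]
[5, 1, 3, 23]
[5, 1, 3, 23]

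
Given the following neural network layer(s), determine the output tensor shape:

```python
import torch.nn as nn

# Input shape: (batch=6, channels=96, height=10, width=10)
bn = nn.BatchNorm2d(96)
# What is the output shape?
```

Input: (6, 96, 10, 10) -> Output: (6, 96, 10, 10)

Answer: (6, 96, 10, 10)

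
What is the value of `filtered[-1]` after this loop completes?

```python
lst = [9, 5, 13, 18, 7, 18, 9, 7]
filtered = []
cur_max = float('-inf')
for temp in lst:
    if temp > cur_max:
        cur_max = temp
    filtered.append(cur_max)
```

Running max ends at 18
`filtered` takes the values: [] → [9] → [9, 9] → [9, 9, 13] → [9, 9, 13, 18] → [9, 9, 13, 18, 18] → [9, 9, 13, 18, 18, 18] → [9, 9, 13, 18, 18, 18, 18] → [9, 9, 13, 18, 18, 18, 18, 18]
So `filtered[-1]` = 18

Answer: 18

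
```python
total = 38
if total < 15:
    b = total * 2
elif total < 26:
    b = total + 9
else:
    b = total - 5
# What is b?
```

Trace:
`total = 38` → total = 38
`if total < 15: ...` → total < 15 is False, total < 26 is False, take else branch → b = 33
So b = 33

Answer: 33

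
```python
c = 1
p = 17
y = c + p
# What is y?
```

Trace:
`c = 1` → c = 1
`p = 17` → p = 17
`y = c + p` → y = 18
So y = 18

Answer: 18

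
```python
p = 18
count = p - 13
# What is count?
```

Trace:
`p = 18` → p = 18
`count = p - 13` → count = 5
So count = 5

Answer: 5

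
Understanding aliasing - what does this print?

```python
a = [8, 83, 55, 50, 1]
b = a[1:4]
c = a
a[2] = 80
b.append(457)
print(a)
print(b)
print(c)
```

Key concept: slice vs alias.
Step by step:
`a = [8, 83, 55, 50, 1]` → a = [8, 83, 55, 50, 1]
`b = a[1:4]` → b = [83, 55, 50]
`c = a` → c = [8, 83, 55, 50, 1] (same object as a)
`a[2] = 80` → a = [8, 83, 80, 50, 1] (same object as c); c = [8, 83, 80, 50, 1] (same object as a)
`b.append(457)` → b = [83, 55, 50, 457]
`print(a)` → prints [8, 83, 80, 50, 1]
`print(b)` → prints [83, 55, 50, 457]
`print(c)` → prints [8, 83, 80, 50, 1]

Answer:
[8, 83, 80, 50, 1]
[83, 55, 50, 457]
[8, 83, 80, 50, 1]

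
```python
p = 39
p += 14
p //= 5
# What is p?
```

Trace:
`p = 39` → p = 39
`p += 14` → p = 53
`p //= 5` → p = 10
So p = 10

Answer: 10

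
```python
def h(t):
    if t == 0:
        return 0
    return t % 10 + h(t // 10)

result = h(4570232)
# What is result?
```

Sum of digits of 4570232: 2 + 3 + 2 + 0 + 7 + 5 + 4 = 23

Answer: 23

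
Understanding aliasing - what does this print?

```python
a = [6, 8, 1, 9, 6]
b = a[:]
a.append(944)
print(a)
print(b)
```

Key concept: slice [:] creates copy.
Step by step:
`a = [6, 8, 1, 9, 6]` → a = [6, 8, 1, 9, 6]
`b = a[:]` → b = [6, 8, 1, 9, 6]
`a.append(944)` → a = [6, 8, 1, 9, 6, 944]
`print(a)` → prints [6, 8, 1, 9, 6, 944]
`print(b)` → prints [6, 8, 1, 9, 6]

Answer:
[6, 8, 1, 9, 6, 944]
[6, 8, 1, 9, 6]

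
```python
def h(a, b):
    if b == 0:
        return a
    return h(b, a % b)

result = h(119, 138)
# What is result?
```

h(119, 138) -> h(138, 119) -> h(119, 19) -> h(19, 5) -> h(5, 4) -> h(4, 1) -> h(1, 0) -> 1

Answer: 1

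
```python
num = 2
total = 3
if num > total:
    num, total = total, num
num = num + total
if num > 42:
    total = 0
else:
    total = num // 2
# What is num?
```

Trace:
`num = 2` → num = 2
`total = 3` → total = 3
`if num > total: ...` → num > total is False → no variable changes
`num = num + total` → num = 5
`if num > 42: ...` → num > 42 is False, take else branch → total = 2
So num = 5

Answer: 5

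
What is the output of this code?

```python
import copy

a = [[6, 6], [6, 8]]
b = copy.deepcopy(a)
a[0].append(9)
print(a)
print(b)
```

Key concept: deep copy is fully independent.
Step by step:
`a = [[6, 6], [6, 8]]` → a = [[6, 6], [6, 8]]
`b = copy.deepcopy(a)` → b = [[6, 6], [6, 8]]
`a[0].append(9)` → a = [[6, 6, 9], [6, 8]]
`print(a)` → prints [[6, 6, 9], [6, 8]]
`print(b)` → prints [[6, 6], [6, 8]]

Answer:
[[6, 6, 9], [6, 8]]
[[6, 6], [6, 8]]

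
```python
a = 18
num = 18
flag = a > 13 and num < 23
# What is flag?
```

Trace:
`a = 18` → a = 18
`num = 18` → num = 18
`flag = a > 13 and num < 23` → flag = True
So flag = True

Answer: True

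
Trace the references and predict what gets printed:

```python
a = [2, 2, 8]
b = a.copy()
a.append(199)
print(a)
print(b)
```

Key concept: list.copy() creates independent copy.
Step by step:
`a = [2, 2, 8]` → a = [2, 2, 8]
`b = a.copy()` → b = [2, 2, 8]
`a.append(199)` → a = [2, 2, 8, 199]
`print(a)` → prints [2, 2, 8, 199]
`print(b)` → prints [2, 2, 8]

Answer:
[2, 2, 8, 199]
[2, 2, 8]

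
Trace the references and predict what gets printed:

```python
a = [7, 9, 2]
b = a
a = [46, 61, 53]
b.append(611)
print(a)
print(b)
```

Key concept: rebinding vs mutation: a is rebound to a new list, b still points at the original.
Step by step:
`a = [7, 9, 2]` → a = [7, 9, 2]
`b = a` → b = [7, 9, 2] (same object as a)
`a = [46, 61, 53]` → a = [46, 61, 53]
`b.append(611)` → b = [7, 9, 2, 611]
`print(a)` → prints [46, 61, 53]
`print(b)` → prints [7, 9, 2, 611]

Answer:
[46, 61, 53]
[7, 9, 2, 611]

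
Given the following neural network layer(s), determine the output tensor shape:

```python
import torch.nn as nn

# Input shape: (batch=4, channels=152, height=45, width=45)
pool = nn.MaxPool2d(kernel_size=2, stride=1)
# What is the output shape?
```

Input: (4, 152, 45, 45) -> Output: (4, 152, 44, 44)

Answer: (4, 152, 44, 44)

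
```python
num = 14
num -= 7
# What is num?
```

Trace:
`num = 14` → num = 14
`num -= 7` → num = 7
So num = 7

Answer: 7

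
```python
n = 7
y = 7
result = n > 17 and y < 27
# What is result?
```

Trace:
`n = 7` → n = 7
`y = 7` → y = 7
`result = n > 17 and y < 27` → result = False
So result = False

Answer: False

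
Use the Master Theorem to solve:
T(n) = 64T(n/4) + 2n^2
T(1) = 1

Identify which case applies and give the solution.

a=64, b=4, f(n)=2n^2. log_4(64) = 3. Since c=2 < 3, Case 1 applies: T(n) = Θ(n^log_b(a)) = O(n^3).

Answer: O(n^3) - Case 1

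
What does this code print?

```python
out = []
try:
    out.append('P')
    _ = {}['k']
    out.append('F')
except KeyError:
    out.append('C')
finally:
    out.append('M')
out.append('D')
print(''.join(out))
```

Execution trace: 'P' (try body) → 'C' (except KeyError) → 'M' (finally) → 'D' (after the try/except). Output: PCMD

Answer: PCMD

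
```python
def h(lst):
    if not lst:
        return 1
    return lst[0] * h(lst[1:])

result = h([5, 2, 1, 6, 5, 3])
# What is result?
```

Product over [5, 2, 1, 6, 5, 3] = 5 * 2 * 1 * 6 * 5 * 3 = 900

Answer: 900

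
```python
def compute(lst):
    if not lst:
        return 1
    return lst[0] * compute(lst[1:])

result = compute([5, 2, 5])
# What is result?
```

Product over [5, 2, 5] = 5 * 2 * 5 = 50

Answer: 50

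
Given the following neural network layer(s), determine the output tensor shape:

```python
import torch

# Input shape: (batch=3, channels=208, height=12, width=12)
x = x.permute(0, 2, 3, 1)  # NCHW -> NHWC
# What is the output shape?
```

Input: (3, 208, 12, 12) -> Output: (3, 12, 12, 208)

Answer: (3, 12, 12, 208)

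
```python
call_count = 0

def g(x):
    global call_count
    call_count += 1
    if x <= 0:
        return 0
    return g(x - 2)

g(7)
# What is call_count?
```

Linear recursion stepping by 2: 5 calls from x=7 down to ≤0.

Answer: 5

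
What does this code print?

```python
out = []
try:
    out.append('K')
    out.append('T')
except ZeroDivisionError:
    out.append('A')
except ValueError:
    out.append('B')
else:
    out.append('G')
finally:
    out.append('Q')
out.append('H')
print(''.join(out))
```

Execution trace: 'K' (try body) → 'T' (try body, no exception) → 'G' (else) → 'Q' (finally) → 'H' (after the try/except). Output: KTGQH

Answer: KTGQH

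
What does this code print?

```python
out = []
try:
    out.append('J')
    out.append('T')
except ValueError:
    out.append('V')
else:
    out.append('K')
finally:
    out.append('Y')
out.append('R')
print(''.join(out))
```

Execution trace: 'J' (try body) → 'T' (try body, no exception) → 'K' (else) → 'Y' (finally) → 'R' (after the try/except). Output: JTKYR

Answer: JTKYR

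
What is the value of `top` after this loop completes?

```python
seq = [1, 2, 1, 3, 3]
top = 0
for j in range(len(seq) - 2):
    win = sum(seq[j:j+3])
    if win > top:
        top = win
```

Max sum of 3-element window in [1, 2, 1, 3, 3]
`top` takes the values: 0 → 4 → 6 → 7

Answer: 7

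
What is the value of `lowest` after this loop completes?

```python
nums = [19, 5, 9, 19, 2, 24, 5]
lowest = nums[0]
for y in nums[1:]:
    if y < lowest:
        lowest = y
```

Minimum of [19, 5, 9, 19, 2, 24, 5]
`lowest` takes the values: 19 → 5 → 2

Answer: 2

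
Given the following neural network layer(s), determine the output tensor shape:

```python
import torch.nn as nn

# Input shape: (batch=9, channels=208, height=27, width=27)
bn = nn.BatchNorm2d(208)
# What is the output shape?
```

Input: (9, 208, 27, 27) -> Output: (9, 208, 27, 27)

Answer: (9, 208, 27, 27)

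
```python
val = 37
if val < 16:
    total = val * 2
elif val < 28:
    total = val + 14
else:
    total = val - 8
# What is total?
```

Trace:
`val = 37` → val = 37
`if val < 16: ...` → val < 16 is False, val < 28 is False, take else branch → total = 29
So total = 29

Answer: 29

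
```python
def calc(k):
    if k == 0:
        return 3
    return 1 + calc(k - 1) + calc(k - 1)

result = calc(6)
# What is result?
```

calc(k) = 1 + 2·calc(k-1), calc(0)=3. Closed form: (3+1)·2^6 - 1 = 255.

Answer: 255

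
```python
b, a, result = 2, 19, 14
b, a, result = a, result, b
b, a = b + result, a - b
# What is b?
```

Trace:
`b, a, result = 2, 19, 14` → b = 2; a = 19; result = 14
`b, a, result = a, result, b` → b = 19; a = 14; result = 2
`b, a = b + result, a - b` → b = 21; a = -5
So b = 21

Answer: 21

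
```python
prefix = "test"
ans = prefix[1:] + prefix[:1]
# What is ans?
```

Trace:
`prefix = "test"` → prefix = 'test'
`ans = prefix[1:] + prefix[:1]` → ans = 'estt'
So ans = 'estt'

Answer: 'estt'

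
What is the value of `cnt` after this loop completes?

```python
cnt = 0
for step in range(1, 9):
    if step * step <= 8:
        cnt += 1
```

Count numbers where step² ≤ 8
`cnt` takes the values: 0 → 1 → 2

Answer: 2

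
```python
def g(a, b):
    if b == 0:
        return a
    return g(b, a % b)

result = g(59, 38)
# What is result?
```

g(59, 38) -> g(38, 21) -> g(21, 17) -> g(17, 4) -> g(4, 1) -> g(1, 0) -> 1

Answer: 1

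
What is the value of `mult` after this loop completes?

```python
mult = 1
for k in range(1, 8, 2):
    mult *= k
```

Product of 1, 3, 5, ... up to 7
`mult` takes the values: 1 → 3 → 15 → 105

Answer: 105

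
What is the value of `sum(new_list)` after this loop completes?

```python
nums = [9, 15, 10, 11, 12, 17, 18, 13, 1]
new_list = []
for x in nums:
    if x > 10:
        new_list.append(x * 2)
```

Sum of doubled values > 10
`new_list` takes the values: [] → [30] → [30, 22] → [30, 22, 24] → [30, 22, 24, 34] → [30, 22, 24, 34, 36] → [30, 22, 24, 34, 36, 26]
So `sum(new_list)` = 172

Answer: 172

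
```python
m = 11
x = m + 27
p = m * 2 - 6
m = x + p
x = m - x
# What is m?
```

Trace:
`m = 11` → m = 11
`x = m + 27` → x = 38
`p = m * 2 - 6` → p = 16
`m = x + p` → m = 54
`x = m - x` → x = 16
So m = 54

Answer: 54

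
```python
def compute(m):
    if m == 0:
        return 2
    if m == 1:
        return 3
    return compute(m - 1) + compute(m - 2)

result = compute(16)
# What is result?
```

Build up from base cases: compute(0)=2, compute(1)=3, compute(2)=5, compute(3)=8, compute(4)=13, compute(5)=21, compute(6)=34, ..., compute(16)=4181

Answer: 4181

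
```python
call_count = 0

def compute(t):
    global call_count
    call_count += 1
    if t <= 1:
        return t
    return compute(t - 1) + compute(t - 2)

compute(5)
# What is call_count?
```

Calls(t) = 1 + Calls(t-1) + Calls(t-2); Calls(0)=Calls(1)=1. For t=5 this gives 15.

Answer: 15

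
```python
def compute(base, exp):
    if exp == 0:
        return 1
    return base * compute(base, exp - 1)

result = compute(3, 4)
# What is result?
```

compute(3, 4) = 3 * 3 * 3 * 3 = 81

Answer: 81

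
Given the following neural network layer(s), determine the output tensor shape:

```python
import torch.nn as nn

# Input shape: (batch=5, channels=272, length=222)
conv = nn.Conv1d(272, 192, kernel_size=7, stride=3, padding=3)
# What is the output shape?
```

Input: (5, 272, 222) -> Output: (5, 192, 74)

Answer: (5, 192, 74)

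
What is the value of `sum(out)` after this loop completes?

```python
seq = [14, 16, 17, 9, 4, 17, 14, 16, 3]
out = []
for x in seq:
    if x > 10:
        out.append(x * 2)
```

Sum of doubled values > 10
`out` takes the values: [] → [28] → [28, 32] → [28, 32, 34] → [28, 32, 34, 34] → [28, 32, 34, 34, 28] → [28, 32, 34, 34, 28, 32]
So `sum(out)` = 188

Answer: 188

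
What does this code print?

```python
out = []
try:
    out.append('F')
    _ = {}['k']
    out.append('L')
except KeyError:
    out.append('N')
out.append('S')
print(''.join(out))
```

Execution trace: 'F' (try body) → 'N' (except KeyError) → 'S' (after the try/except). Output: FNS

Answer: FNS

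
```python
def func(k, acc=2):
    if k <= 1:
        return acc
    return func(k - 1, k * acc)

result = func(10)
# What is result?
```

Accumulator trace (n, acc): (10, 2) -> (9, 20) -> (8, 180) -> (7, 1440) -> (6, 10080) -> (5, 60480) -> (4, 302400) -> (3, 1209600) -> (2, 3628800) -> (1, 7257600) -> return 7257600

Answer: 7257600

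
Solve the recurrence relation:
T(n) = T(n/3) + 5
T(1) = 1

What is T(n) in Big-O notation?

Each step divides n by 3 and adds 5. After log_3(n) steps we reach T(1)=1. So T(n) = 5·log_3(n) + 1 = O(log n).

Answer: O(log n)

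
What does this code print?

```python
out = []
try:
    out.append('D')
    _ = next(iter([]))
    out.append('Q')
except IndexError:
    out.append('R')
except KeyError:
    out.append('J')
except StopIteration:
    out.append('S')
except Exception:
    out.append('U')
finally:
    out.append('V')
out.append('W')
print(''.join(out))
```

Execution trace: 'D' (try body) → 'S' (except StopIteration) → 'V' (finally) → 'W' (after the try/except). Output: DSVW

Answer: DSVW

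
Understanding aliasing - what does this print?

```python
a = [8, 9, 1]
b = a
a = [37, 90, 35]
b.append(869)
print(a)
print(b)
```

Key concept: rebinding vs mutation: a is rebound to a new list, b still points at the original.
Step by step:
`a = [8, 9, 1]` → a = [8, 9, 1]
`b = a` → b = [8, 9, 1] (same object as a)
`a = [37, 90, 35]` → a = [37, 90, 35]
`b.append(869)` → b = [8, 9, 1, 869]
`print(a)` → prints [37, 90, 35]
`print(b)` → prints [8, 9, 1, 869]

Answer:
[37, 90, 35]
[8, 9, 1, 869]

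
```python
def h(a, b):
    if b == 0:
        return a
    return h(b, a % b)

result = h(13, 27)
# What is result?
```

h(13, 27) -> h(27, 13) -> h(13, 1) -> h(1, 0) -> 1

Answer: 1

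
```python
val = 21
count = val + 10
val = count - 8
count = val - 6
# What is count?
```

Trace:
`val = 21` → val = 21
`count = val + 10` → count = 31
`val = count - 8` → val = 23
`count = val - 6` → count = 17
So count = 17

Answer: 17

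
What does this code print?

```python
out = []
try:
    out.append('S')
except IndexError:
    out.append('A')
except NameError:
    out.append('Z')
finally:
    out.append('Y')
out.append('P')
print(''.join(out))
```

Execution trace: 'S' (try body, no exception) → 'Y' (finally) → 'P' (after the try/except). Output: SYP

Answer: SYP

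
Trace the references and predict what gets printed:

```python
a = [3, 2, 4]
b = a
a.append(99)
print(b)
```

Key concept: basic list aliasing.
Step by step:
`a = [3, 2, 4]` → a = [3, 2, 4]
`b = a` → b = [3, 2, 4] (same object as a)
`a.append(99)` → a = [3, 2, 4, 99] (same object as b); b = [3, 2, 4, 99] (same object as a)
`print(b)` → prints [3, 2, 4, 99]

Answer: [3, 2, 4, 99]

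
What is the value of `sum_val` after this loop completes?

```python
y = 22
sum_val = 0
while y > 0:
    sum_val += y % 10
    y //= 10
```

Sum digits of 22
`sum_val` takes the values: 0 → 2 → 4

Answer: 4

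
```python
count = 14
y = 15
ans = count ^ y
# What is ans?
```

Trace:
`count = 14` → count = 14
`y = 15` → y = 15
`ans = count ^ y` → ans = 1
So ans = 1

Answer: 1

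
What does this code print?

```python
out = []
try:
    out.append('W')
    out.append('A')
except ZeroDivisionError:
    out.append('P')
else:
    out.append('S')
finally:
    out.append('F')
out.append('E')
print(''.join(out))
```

Execution trace: 'W' (try body) → 'A' (try body, no exception) → 'S' (else) → 'F' (finally) → 'E' (after the try/except). Output: WASFE

Answer: WASFE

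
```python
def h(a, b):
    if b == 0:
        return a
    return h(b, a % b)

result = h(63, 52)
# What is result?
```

h(63, 52) -> h(52, 11) -> h(11, 8) -> h(8, 3) -> h(3, 2) -> h(2, 1) -> h(1, 0) -> 1

Answer: 1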